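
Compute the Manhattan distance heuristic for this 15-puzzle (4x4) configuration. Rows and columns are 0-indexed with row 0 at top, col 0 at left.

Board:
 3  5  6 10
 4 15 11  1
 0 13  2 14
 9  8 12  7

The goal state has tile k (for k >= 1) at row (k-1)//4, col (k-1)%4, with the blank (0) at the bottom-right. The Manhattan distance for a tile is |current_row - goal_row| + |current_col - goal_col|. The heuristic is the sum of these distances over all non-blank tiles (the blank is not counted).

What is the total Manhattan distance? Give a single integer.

Answer: 40

Derivation:
Tile 3: at (0,0), goal (0,2), distance |0-0|+|0-2| = 2
Tile 5: at (0,1), goal (1,0), distance |0-1|+|1-0| = 2
Tile 6: at (0,2), goal (1,1), distance |0-1|+|2-1| = 2
Tile 10: at (0,3), goal (2,1), distance |0-2|+|3-1| = 4
Tile 4: at (1,0), goal (0,3), distance |1-0|+|0-3| = 4
Tile 15: at (1,1), goal (3,2), distance |1-3|+|1-2| = 3
Tile 11: at (1,2), goal (2,2), distance |1-2|+|2-2| = 1
Tile 1: at (1,3), goal (0,0), distance |1-0|+|3-0| = 4
Tile 13: at (2,1), goal (3,0), distance |2-3|+|1-0| = 2
Tile 2: at (2,2), goal (0,1), distance |2-0|+|2-1| = 3
Tile 14: at (2,3), goal (3,1), distance |2-3|+|3-1| = 3
Tile 9: at (3,0), goal (2,0), distance |3-2|+|0-0| = 1
Tile 8: at (3,1), goal (1,3), distance |3-1|+|1-3| = 4
Tile 12: at (3,2), goal (2,3), distance |3-2|+|2-3| = 2
Tile 7: at (3,3), goal (1,2), distance |3-1|+|3-2| = 3
Sum: 2 + 2 + 2 + 4 + 4 + 3 + 1 + 4 + 2 + 3 + 3 + 1 + 4 + 2 + 3 = 40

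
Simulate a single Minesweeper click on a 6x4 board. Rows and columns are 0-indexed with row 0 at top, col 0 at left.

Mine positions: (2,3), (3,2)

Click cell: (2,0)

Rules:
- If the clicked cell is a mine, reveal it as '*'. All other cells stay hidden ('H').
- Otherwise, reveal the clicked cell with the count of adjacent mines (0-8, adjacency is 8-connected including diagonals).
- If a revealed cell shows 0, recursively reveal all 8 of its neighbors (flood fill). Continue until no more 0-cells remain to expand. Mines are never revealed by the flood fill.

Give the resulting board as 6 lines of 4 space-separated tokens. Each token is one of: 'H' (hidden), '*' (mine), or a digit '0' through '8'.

0 0 0 0
0 0 1 1
0 1 2 H
0 1 H H
0 1 1 1
0 0 0 0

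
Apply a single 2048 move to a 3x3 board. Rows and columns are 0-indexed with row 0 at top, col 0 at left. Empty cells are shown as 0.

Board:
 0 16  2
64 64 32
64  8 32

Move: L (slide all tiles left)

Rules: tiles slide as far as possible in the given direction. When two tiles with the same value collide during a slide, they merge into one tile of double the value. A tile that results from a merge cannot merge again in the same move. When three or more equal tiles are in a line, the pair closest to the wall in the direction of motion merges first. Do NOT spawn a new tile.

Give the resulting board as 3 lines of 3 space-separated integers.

Answer:  16   2   0
128  32   0
 64   8  32

Derivation:
Slide left:
row 0: [0, 16, 2] -> [16, 2, 0]
row 1: [64, 64, 32] -> [128, 32, 0]
row 2: [64, 8, 32] -> [64, 8, 32]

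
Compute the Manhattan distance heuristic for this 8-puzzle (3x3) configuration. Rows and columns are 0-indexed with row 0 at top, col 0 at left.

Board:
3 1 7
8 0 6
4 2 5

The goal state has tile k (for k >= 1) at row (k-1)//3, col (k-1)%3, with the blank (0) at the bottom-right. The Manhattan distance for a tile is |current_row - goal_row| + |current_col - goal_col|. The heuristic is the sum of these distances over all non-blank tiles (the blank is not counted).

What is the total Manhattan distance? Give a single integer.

Tile 3: at (0,0), goal (0,2), distance |0-0|+|0-2| = 2
Tile 1: at (0,1), goal (0,0), distance |0-0|+|1-0| = 1
Tile 7: at (0,2), goal (2,0), distance |0-2|+|2-0| = 4
Tile 8: at (1,0), goal (2,1), distance |1-2|+|0-1| = 2
Tile 6: at (1,2), goal (1,2), distance |1-1|+|2-2| = 0
Tile 4: at (2,0), goal (1,0), distance |2-1|+|0-0| = 1
Tile 2: at (2,1), goal (0,1), distance |2-0|+|1-1| = 2
Tile 5: at (2,2), goal (1,1), distance |2-1|+|2-1| = 2
Sum: 2 + 1 + 4 + 2 + 0 + 1 + 2 + 2 = 14

Answer: 14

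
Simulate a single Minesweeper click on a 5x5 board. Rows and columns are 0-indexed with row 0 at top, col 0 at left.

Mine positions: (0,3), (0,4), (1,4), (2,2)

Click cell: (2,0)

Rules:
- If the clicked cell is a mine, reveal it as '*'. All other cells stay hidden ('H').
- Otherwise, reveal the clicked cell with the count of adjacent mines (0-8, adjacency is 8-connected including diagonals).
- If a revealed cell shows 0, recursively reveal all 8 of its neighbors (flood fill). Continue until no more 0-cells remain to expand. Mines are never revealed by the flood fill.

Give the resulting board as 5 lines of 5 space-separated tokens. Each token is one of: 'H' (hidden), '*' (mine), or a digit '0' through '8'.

0 0 1 H H
0 1 2 H H
0 1 H 2 1
0 1 1 1 0
0 0 0 0 0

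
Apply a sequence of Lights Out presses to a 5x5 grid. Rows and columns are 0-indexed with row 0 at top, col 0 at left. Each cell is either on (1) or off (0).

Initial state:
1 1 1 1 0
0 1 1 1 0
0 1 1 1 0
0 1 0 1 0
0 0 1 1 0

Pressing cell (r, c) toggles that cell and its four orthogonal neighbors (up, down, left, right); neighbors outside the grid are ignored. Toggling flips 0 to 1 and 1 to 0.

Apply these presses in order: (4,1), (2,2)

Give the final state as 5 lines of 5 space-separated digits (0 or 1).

Answer: 1 1 1 1 0
0 1 0 1 0
0 0 0 0 0
0 0 1 1 0
1 1 0 1 0

Derivation:
After press 1 at (4,1):
1 1 1 1 0
0 1 1 1 0
0 1 1 1 0
0 0 0 1 0
1 1 0 1 0

After press 2 at (2,2):
1 1 1 1 0
0 1 0 1 0
0 0 0 0 0
0 0 1 1 0
1 1 0 1 0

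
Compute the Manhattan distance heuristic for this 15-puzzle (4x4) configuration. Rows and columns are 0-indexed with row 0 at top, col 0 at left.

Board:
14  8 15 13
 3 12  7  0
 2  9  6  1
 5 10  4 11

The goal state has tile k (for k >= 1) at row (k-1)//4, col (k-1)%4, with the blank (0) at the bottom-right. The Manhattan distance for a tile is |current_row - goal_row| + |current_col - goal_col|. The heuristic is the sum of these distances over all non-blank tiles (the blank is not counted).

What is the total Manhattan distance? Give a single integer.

Tile 14: (0,0)->(3,1) = 4
Tile 8: (0,1)->(1,3) = 3
Tile 15: (0,2)->(3,2) = 3
Tile 13: (0,3)->(3,0) = 6
Tile 3: (1,0)->(0,2) = 3
Tile 12: (1,1)->(2,3) = 3
Tile 7: (1,2)->(1,2) = 0
Tile 2: (2,0)->(0,1) = 3
Tile 9: (2,1)->(2,0) = 1
Tile 6: (2,2)->(1,1) = 2
Tile 1: (2,3)->(0,0) = 5
Tile 5: (3,0)->(1,0) = 2
Tile 10: (3,1)->(2,1) = 1
Tile 4: (3,2)->(0,3) = 4
Tile 11: (3,3)->(2,2) = 2
Sum: 4 + 3 + 3 + 6 + 3 + 3 + 0 + 3 + 1 + 2 + 5 + 2 + 1 + 4 + 2 = 42

Answer: 42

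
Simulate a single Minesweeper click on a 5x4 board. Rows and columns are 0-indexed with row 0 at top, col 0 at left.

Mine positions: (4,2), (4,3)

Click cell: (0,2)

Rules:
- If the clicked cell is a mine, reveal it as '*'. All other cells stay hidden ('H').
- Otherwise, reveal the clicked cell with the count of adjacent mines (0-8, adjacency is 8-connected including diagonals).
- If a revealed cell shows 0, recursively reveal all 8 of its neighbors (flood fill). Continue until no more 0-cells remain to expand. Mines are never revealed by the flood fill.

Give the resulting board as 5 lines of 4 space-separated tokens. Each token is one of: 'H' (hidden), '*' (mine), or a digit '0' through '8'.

0 0 0 0
0 0 0 0
0 0 0 0
0 1 2 2
0 1 H H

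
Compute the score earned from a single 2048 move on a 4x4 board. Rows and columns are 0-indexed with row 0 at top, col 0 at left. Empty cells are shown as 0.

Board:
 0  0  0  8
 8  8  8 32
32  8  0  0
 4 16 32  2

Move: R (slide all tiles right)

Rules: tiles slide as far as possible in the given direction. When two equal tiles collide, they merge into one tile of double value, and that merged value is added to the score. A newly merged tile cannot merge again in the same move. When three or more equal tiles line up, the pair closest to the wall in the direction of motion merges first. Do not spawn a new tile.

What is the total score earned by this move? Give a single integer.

Answer: 16

Derivation:
Slide right:
row 0: [0, 0, 0, 8] -> [0, 0, 0, 8]  score +0 (running 0)
row 1: [8, 8, 8, 32] -> [0, 8, 16, 32]  score +16 (running 16)
row 2: [32, 8, 0, 0] -> [0, 0, 32, 8]  score +0 (running 16)
row 3: [4, 16, 32, 2] -> [4, 16, 32, 2]  score +0 (running 16)
Board after move:
 0  0  0  8
 0  8 16 32
 0  0 32  8
 4 16 32  2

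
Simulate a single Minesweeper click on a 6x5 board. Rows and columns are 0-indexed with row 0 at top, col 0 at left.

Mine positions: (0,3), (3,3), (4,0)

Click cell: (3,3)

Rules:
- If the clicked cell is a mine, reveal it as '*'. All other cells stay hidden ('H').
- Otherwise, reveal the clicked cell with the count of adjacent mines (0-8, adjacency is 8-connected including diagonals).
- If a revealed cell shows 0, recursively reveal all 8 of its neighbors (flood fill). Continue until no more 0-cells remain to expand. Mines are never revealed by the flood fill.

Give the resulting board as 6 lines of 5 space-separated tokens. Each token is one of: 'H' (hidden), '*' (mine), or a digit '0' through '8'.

H H H H H
H H H H H
H H H H H
H H H * H
H H H H H
H H H H H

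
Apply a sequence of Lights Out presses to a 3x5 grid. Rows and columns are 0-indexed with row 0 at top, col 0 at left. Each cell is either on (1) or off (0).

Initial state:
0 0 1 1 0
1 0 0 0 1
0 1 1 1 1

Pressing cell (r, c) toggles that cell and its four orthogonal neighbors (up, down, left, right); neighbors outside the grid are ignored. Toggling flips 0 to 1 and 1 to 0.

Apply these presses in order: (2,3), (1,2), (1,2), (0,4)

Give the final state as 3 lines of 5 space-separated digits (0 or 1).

Answer: 0 0 1 0 1
1 0 0 1 0
0 1 0 0 0

Derivation:
After press 1 at (2,3):
0 0 1 1 0
1 0 0 1 1
0 1 0 0 0

After press 2 at (1,2):
0 0 0 1 0
1 1 1 0 1
0 1 1 0 0

After press 3 at (1,2):
0 0 1 1 0
1 0 0 1 1
0 1 0 0 0

After press 4 at (0,4):
0 0 1 0 1
1 0 0 1 0
0 1 0 0 0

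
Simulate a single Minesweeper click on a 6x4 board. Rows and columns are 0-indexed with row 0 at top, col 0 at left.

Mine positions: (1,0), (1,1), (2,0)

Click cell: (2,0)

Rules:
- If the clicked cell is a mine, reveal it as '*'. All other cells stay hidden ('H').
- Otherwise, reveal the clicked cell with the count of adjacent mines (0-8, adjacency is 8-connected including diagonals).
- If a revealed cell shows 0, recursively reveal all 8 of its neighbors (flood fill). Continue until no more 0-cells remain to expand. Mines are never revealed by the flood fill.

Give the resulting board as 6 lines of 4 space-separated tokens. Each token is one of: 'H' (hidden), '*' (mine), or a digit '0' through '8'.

H H H H
H H H H
* H H H
H H H H
H H H H
H H H H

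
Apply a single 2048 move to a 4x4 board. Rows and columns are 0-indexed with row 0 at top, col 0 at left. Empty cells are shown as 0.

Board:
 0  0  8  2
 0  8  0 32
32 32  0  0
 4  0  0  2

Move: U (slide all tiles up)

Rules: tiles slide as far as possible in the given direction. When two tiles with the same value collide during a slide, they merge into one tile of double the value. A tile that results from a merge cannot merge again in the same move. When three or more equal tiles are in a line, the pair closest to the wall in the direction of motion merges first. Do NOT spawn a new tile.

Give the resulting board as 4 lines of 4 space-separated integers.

Slide up:
col 0: [0, 0, 32, 4] -> [32, 4, 0, 0]
col 1: [0, 8, 32, 0] -> [8, 32, 0, 0]
col 2: [8, 0, 0, 0] -> [8, 0, 0, 0]
col 3: [2, 32, 0, 2] -> [2, 32, 2, 0]

Answer: 32  8  8  2
 4 32  0 32
 0  0  0  2
 0  0  0  0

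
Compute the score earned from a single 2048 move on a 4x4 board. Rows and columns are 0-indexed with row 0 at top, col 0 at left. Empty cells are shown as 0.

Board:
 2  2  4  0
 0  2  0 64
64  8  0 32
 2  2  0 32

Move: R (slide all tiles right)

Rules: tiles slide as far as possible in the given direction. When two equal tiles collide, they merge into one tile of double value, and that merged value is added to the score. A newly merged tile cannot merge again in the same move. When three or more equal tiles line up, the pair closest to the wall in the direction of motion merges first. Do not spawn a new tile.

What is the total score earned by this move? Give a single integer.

Slide right:
row 0: [2, 2, 4, 0] -> [0, 0, 4, 4]  score +4 (running 4)
row 1: [0, 2, 0, 64] -> [0, 0, 2, 64]  score +0 (running 4)
row 2: [64, 8, 0, 32] -> [0, 64, 8, 32]  score +0 (running 4)
row 3: [2, 2, 0, 32] -> [0, 0, 4, 32]  score +4 (running 8)
Board after move:
 0  0  4  4
 0  0  2 64
 0 64  8 32
 0  0  4 32

Answer: 8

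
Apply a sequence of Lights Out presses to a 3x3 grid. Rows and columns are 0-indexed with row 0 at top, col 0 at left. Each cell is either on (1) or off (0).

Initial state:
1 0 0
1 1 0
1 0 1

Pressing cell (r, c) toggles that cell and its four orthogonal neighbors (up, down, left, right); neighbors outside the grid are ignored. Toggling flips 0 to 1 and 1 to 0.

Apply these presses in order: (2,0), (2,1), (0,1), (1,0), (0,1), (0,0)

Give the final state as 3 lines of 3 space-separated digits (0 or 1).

After press 1 at (2,0):
1 0 0
0 1 0
0 1 1

After press 2 at (2,1):
1 0 0
0 0 0
1 0 0

After press 3 at (0,1):
0 1 1
0 1 0
1 0 0

After press 4 at (1,0):
1 1 1
1 0 0
0 0 0

After press 5 at (0,1):
0 0 0
1 1 0
0 0 0

After press 6 at (0,0):
1 1 0
0 1 0
0 0 0

Answer: 1 1 0
0 1 0
0 0 0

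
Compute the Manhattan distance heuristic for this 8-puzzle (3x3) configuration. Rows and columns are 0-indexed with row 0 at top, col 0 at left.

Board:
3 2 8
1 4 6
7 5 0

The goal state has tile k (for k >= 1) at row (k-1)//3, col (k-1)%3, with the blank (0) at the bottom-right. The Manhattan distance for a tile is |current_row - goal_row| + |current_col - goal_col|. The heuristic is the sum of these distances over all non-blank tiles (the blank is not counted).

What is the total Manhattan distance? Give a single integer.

Answer: 8

Derivation:
Tile 3: (0,0)->(0,2) = 2
Tile 2: (0,1)->(0,1) = 0
Tile 8: (0,2)->(2,1) = 3
Tile 1: (1,0)->(0,0) = 1
Tile 4: (1,1)->(1,0) = 1
Tile 6: (1,2)->(1,2) = 0
Tile 7: (2,0)->(2,0) = 0
Tile 5: (2,1)->(1,1) = 1
Sum: 2 + 0 + 3 + 1 + 1 + 0 + 0 + 1 = 8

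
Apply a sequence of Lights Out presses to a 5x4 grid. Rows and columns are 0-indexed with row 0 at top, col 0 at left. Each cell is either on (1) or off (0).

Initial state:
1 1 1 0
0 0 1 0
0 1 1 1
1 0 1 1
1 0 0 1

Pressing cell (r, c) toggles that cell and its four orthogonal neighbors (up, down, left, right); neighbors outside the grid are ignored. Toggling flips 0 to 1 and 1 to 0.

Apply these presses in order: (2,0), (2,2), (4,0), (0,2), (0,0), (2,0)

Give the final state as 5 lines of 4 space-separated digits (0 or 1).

Answer: 0 1 0 1
1 0 1 0
0 0 0 0
0 0 0 1
0 1 0 1

Derivation:
After press 1 at (2,0):
1 1 1 0
1 0 1 0
1 0 1 1
0 0 1 1
1 0 0 1

After press 2 at (2,2):
1 1 1 0
1 0 0 0
1 1 0 0
0 0 0 1
1 0 0 1

After press 3 at (4,0):
1 1 1 0
1 0 0 0
1 1 0 0
1 0 0 1
0 1 0 1

After press 4 at (0,2):
1 0 0 1
1 0 1 0
1 1 0 0
1 0 0 1
0 1 0 1

After press 5 at (0,0):
0 1 0 1
0 0 1 0
1 1 0 0
1 0 0 1
0 1 0 1

After press 6 at (2,0):
0 1 0 1
1 0 1 0
0 0 0 0
0 0 0 1
0 1 0 1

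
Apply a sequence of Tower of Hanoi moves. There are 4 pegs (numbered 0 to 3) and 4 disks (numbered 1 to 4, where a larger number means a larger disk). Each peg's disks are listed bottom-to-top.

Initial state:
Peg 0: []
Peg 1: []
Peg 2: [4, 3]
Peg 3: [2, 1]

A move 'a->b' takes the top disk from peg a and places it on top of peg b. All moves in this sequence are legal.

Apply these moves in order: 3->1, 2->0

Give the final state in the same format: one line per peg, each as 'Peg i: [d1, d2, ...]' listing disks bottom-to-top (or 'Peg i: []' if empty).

Answer: Peg 0: [3]
Peg 1: [1]
Peg 2: [4]
Peg 3: [2]

Derivation:
After move 1 (3->1):
Peg 0: []
Peg 1: [1]
Peg 2: [4, 3]
Peg 3: [2]

After move 2 (2->0):
Peg 0: [3]
Peg 1: [1]
Peg 2: [4]
Peg 3: [2]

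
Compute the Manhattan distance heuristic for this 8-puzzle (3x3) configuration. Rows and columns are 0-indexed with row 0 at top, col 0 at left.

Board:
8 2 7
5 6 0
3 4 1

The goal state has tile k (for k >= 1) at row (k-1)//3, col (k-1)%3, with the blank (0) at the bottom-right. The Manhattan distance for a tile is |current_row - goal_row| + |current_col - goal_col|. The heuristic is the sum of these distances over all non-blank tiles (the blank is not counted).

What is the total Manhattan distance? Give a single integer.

Tile 8: (0,0)->(2,1) = 3
Tile 2: (0,1)->(0,1) = 0
Tile 7: (0,2)->(2,0) = 4
Tile 5: (1,0)->(1,1) = 1
Tile 6: (1,1)->(1,2) = 1
Tile 3: (2,0)->(0,2) = 4
Tile 4: (2,1)->(1,0) = 2
Tile 1: (2,2)->(0,0) = 4
Sum: 3 + 0 + 4 + 1 + 1 + 4 + 2 + 4 = 19

Answer: 19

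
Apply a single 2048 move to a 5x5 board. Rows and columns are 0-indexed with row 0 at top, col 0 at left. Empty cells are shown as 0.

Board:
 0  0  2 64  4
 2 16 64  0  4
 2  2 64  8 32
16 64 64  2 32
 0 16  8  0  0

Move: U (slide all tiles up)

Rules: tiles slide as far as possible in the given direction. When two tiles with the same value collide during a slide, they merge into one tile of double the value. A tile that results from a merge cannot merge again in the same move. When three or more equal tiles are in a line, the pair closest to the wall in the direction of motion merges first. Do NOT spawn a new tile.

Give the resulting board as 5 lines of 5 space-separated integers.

Slide up:
col 0: [0, 2, 2, 16, 0] -> [4, 16, 0, 0, 0]
col 1: [0, 16, 2, 64, 16] -> [16, 2, 64, 16, 0]
col 2: [2, 64, 64, 64, 8] -> [2, 128, 64, 8, 0]
col 3: [64, 0, 8, 2, 0] -> [64, 8, 2, 0, 0]
col 4: [4, 4, 32, 32, 0] -> [8, 64, 0, 0, 0]

Answer:   4  16   2  64   8
 16   2 128   8  64
  0  64  64   2   0
  0  16   8   0   0
  0   0   0   0   0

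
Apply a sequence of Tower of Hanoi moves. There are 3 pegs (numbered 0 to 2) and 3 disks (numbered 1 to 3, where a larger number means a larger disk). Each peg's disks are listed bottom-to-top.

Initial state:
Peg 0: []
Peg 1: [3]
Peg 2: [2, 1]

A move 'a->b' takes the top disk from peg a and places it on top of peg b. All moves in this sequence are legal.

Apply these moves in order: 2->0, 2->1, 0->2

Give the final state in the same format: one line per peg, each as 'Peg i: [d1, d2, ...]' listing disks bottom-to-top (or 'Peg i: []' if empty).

Answer: Peg 0: []
Peg 1: [3, 2]
Peg 2: [1]

Derivation:
After move 1 (2->0):
Peg 0: [1]
Peg 1: [3]
Peg 2: [2]

After move 2 (2->1):
Peg 0: [1]
Peg 1: [3, 2]
Peg 2: []

After move 3 (0->2):
Peg 0: []
Peg 1: [3, 2]
Peg 2: [1]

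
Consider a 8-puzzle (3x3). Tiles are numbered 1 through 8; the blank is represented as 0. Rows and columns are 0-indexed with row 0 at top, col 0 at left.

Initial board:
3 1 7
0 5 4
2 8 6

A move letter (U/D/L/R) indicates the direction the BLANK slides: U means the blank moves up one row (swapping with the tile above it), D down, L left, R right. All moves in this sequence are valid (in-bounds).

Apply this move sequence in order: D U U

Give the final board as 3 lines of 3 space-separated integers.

Answer: 0 1 7
3 5 4
2 8 6

Derivation:
After move 1 (D):
3 1 7
2 5 4
0 8 6

After move 2 (U):
3 1 7
0 5 4
2 8 6

After move 3 (U):
0 1 7
3 5 4
2 8 6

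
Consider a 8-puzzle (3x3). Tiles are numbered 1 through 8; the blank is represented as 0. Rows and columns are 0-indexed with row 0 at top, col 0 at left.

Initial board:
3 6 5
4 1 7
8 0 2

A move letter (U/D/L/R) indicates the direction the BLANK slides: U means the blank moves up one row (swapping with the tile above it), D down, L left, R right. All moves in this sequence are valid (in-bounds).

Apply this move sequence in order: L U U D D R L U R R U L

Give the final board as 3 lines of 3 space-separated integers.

Answer: 3 0 6
1 7 5
4 8 2

Derivation:
After move 1 (L):
3 6 5
4 1 7
0 8 2

After move 2 (U):
3 6 5
0 1 7
4 8 2

After move 3 (U):
0 6 5
3 1 7
4 8 2

After move 4 (D):
3 6 5
0 1 7
4 8 2

After move 5 (D):
3 6 5
4 1 7
0 8 2

After move 6 (R):
3 6 5
4 1 7
8 0 2

After move 7 (L):
3 6 5
4 1 7
0 8 2

After move 8 (U):
3 6 5
0 1 7
4 8 2

After move 9 (R):
3 6 5
1 0 7
4 8 2

After move 10 (R):
3 6 5
1 7 0
4 8 2

After move 11 (U):
3 6 0
1 7 5
4 8 2

After move 12 (L):
3 0 6
1 7 5
4 8 2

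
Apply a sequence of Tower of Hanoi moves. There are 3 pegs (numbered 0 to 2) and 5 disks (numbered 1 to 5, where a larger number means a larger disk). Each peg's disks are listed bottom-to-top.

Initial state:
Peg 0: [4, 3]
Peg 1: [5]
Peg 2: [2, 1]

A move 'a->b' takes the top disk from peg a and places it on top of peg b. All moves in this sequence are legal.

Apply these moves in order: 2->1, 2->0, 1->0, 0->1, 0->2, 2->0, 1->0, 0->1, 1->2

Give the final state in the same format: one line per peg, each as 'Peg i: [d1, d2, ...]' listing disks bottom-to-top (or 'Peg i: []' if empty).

Answer: Peg 0: [4, 3, 2]
Peg 1: [5]
Peg 2: [1]

Derivation:
After move 1 (2->1):
Peg 0: [4, 3]
Peg 1: [5, 1]
Peg 2: [2]

After move 2 (2->0):
Peg 0: [4, 3, 2]
Peg 1: [5, 1]
Peg 2: []

After move 3 (1->0):
Peg 0: [4, 3, 2, 1]
Peg 1: [5]
Peg 2: []

After move 4 (0->1):
Peg 0: [4, 3, 2]
Peg 1: [5, 1]
Peg 2: []

After move 5 (0->2):
Peg 0: [4, 3]
Peg 1: [5, 1]
Peg 2: [2]

After move 6 (2->0):
Peg 0: [4, 3, 2]
Peg 1: [5, 1]
Peg 2: []

After move 7 (1->0):
Peg 0: [4, 3, 2, 1]
Peg 1: [5]
Peg 2: []

After move 8 (0->1):
Peg 0: [4, 3, 2]
Peg 1: [5, 1]
Peg 2: []

After move 9 (1->2):
Peg 0: [4, 3, 2]
Peg 1: [5]
Peg 2: [1]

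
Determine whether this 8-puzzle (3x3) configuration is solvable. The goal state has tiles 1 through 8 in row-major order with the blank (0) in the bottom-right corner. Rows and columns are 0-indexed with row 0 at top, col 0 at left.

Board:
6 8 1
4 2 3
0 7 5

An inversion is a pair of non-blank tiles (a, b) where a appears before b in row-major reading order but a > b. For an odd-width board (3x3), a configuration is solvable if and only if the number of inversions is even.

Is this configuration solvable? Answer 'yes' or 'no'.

Answer: yes

Derivation:
Inversions (pairs i<j in row-major order where tile[i] > tile[j] > 0): 14
14 is even, so the puzzle is solvable.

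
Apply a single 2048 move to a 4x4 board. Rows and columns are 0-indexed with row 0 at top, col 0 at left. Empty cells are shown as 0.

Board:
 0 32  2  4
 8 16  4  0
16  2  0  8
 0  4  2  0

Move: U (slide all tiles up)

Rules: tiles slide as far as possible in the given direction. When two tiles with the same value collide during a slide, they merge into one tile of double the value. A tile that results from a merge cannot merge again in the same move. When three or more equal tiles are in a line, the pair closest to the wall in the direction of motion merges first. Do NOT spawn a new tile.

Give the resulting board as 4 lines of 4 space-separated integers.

Answer:  8 32  2  4
16 16  4  8
 0  2  2  0
 0  4  0  0

Derivation:
Slide up:
col 0: [0, 8, 16, 0] -> [8, 16, 0, 0]
col 1: [32, 16, 2, 4] -> [32, 16, 2, 4]
col 2: [2, 4, 0, 2] -> [2, 4, 2, 0]
col 3: [4, 0, 8, 0] -> [4, 8, 0, 0]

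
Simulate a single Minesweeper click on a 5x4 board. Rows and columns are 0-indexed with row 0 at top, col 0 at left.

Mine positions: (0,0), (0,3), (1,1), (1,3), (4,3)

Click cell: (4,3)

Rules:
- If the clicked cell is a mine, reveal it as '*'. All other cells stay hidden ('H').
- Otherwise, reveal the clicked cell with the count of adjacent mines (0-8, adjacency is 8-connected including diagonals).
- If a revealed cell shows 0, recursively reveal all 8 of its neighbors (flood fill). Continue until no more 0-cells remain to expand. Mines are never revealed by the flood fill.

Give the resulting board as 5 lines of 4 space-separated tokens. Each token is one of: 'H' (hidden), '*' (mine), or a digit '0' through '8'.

H H H H
H H H H
H H H H
H H H H
H H H *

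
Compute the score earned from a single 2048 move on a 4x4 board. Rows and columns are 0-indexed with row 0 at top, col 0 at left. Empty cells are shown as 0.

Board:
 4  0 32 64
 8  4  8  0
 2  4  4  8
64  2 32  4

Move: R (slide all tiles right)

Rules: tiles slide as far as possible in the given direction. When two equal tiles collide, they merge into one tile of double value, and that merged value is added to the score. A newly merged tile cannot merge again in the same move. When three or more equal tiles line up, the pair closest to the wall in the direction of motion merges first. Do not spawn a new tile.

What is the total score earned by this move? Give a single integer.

Slide right:
row 0: [4, 0, 32, 64] -> [0, 4, 32, 64]  score +0 (running 0)
row 1: [8, 4, 8, 0] -> [0, 8, 4, 8]  score +0 (running 0)
row 2: [2, 4, 4, 8] -> [0, 2, 8, 8]  score +8 (running 8)
row 3: [64, 2, 32, 4] -> [64, 2, 32, 4]  score +0 (running 8)
Board after move:
 0  4 32 64
 0  8  4  8
 0  2  8  8
64  2 32  4

Answer: 8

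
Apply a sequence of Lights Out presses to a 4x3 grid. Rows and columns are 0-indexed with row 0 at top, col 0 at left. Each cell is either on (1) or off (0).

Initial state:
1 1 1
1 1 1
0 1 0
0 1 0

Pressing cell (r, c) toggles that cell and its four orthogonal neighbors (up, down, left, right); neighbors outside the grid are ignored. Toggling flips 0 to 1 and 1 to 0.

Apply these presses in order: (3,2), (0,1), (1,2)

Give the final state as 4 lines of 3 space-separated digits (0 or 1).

Answer: 0 0 1
1 1 0
0 1 0
0 0 1

Derivation:
After press 1 at (3,2):
1 1 1
1 1 1
0 1 1
0 0 1

After press 2 at (0,1):
0 0 0
1 0 1
0 1 1
0 0 1

After press 3 at (1,2):
0 0 1
1 1 0
0 1 0
0 0 1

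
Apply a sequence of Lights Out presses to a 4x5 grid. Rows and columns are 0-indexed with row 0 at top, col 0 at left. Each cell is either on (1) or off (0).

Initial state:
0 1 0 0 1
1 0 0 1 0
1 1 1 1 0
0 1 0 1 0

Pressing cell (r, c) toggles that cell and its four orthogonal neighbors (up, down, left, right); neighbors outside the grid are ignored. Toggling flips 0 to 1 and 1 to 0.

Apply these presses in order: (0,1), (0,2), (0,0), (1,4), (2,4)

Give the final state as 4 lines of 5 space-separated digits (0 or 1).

After press 1 at (0,1):
1 0 1 0 1
1 1 0 1 0
1 1 1 1 0
0 1 0 1 0

After press 2 at (0,2):
1 1 0 1 1
1 1 1 1 0
1 1 1 1 0
0 1 0 1 0

After press 3 at (0,0):
0 0 0 1 1
0 1 1 1 0
1 1 1 1 0
0 1 0 1 0

After press 4 at (1,4):
0 0 0 1 0
0 1 1 0 1
1 1 1 1 1
0 1 0 1 0

After press 5 at (2,4):
0 0 0 1 0
0 1 1 0 0
1 1 1 0 0
0 1 0 1 1

Answer: 0 0 0 1 0
0 1 1 0 0
1 1 1 0 0
0 1 0 1 1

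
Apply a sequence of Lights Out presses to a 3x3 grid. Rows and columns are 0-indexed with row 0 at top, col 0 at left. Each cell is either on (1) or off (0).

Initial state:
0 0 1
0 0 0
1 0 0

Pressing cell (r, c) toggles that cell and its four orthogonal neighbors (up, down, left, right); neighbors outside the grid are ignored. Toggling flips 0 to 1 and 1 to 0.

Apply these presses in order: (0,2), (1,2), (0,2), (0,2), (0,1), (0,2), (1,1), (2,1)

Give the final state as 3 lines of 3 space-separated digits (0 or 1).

Answer: 1 0 1
1 0 0
0 0 0

Derivation:
After press 1 at (0,2):
0 1 0
0 0 1
1 0 0

After press 2 at (1,2):
0 1 1
0 1 0
1 0 1

After press 3 at (0,2):
0 0 0
0 1 1
1 0 1

After press 4 at (0,2):
0 1 1
0 1 0
1 0 1

After press 5 at (0,1):
1 0 0
0 0 0
1 0 1

After press 6 at (0,2):
1 1 1
0 0 1
1 0 1

After press 7 at (1,1):
1 0 1
1 1 0
1 1 1

After press 8 at (2,1):
1 0 1
1 0 0
0 0 0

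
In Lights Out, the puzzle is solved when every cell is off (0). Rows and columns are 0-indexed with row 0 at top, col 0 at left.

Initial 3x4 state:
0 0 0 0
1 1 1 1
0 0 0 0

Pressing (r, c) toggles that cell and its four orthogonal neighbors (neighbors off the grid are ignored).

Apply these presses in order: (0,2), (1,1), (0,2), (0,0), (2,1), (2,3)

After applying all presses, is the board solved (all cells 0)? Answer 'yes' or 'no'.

Answer: no

Derivation:
After press 1 at (0,2):
0 1 1 1
1 1 0 1
0 0 0 0

After press 2 at (1,1):
0 0 1 1
0 0 1 1
0 1 0 0

After press 3 at (0,2):
0 1 0 0
0 0 0 1
0 1 0 0

After press 4 at (0,0):
1 0 0 0
1 0 0 1
0 1 0 0

After press 5 at (2,1):
1 0 0 0
1 1 0 1
1 0 1 0

After press 6 at (2,3):
1 0 0 0
1 1 0 0
1 0 0 1

Lights still on: 5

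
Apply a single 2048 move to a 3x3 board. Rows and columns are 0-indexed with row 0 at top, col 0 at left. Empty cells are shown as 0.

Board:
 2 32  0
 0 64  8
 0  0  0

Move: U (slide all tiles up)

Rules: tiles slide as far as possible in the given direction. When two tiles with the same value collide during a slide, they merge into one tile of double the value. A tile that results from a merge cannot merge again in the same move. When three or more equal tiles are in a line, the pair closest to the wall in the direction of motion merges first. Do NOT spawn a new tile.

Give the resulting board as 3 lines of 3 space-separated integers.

Slide up:
col 0: [2, 0, 0] -> [2, 0, 0]
col 1: [32, 64, 0] -> [32, 64, 0]
col 2: [0, 8, 0] -> [8, 0, 0]

Answer:  2 32  8
 0 64  0
 0  0  0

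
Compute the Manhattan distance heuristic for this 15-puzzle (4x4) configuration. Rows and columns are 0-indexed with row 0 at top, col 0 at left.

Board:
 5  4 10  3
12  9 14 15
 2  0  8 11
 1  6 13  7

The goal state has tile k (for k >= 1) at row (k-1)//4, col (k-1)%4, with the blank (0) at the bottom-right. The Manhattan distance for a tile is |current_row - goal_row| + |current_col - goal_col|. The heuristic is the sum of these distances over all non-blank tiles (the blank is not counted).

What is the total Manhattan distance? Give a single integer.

Answer: 35

Derivation:
Tile 5: (0,0)->(1,0) = 1
Tile 4: (0,1)->(0,3) = 2
Tile 10: (0,2)->(2,1) = 3
Tile 3: (0,3)->(0,2) = 1
Tile 12: (1,0)->(2,3) = 4
Tile 9: (1,1)->(2,0) = 2
Tile 14: (1,2)->(3,1) = 3
Tile 15: (1,3)->(3,2) = 3
Tile 2: (2,0)->(0,1) = 3
Tile 8: (2,2)->(1,3) = 2
Tile 11: (2,3)->(2,2) = 1
Tile 1: (3,0)->(0,0) = 3
Tile 6: (3,1)->(1,1) = 2
Tile 13: (3,2)->(3,0) = 2
Tile 7: (3,3)->(1,2) = 3
Sum: 1 + 2 + 3 + 1 + 4 + 2 + 3 + 3 + 3 + 2 + 1 + 3 + 2 + 2 + 3 = 35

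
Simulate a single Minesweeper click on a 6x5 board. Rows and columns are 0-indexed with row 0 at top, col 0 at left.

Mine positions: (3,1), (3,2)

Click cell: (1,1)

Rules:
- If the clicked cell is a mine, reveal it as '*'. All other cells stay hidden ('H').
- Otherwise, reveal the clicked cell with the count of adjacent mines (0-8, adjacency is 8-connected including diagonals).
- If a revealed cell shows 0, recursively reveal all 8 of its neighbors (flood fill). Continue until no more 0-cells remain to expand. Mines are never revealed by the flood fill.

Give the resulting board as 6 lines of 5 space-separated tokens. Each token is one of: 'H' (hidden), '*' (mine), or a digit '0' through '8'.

0 0 0 0 0
0 0 0 0 0
1 2 2 1 0
H H H 1 0
1 2 2 1 0
0 0 0 0 0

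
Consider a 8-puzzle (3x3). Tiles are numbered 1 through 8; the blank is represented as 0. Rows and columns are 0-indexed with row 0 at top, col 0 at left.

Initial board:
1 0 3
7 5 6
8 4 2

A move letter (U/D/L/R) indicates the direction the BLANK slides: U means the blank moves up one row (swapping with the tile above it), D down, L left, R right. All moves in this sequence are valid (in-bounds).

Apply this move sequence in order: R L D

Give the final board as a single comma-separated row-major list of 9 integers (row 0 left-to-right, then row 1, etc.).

After move 1 (R):
1 3 0
7 5 6
8 4 2

After move 2 (L):
1 0 3
7 5 6
8 4 2

After move 3 (D):
1 5 3
7 0 6
8 4 2

Answer: 1, 5, 3, 7, 0, 6, 8, 4, 2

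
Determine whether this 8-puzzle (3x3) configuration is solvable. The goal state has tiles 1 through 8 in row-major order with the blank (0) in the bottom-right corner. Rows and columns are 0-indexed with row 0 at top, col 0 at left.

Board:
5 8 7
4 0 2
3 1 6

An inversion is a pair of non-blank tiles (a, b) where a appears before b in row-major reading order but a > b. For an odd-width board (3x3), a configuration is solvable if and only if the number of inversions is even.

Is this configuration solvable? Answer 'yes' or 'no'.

Inversions (pairs i<j in row-major order where tile[i] > tile[j] > 0): 20
20 is even, so the puzzle is solvable.

Answer: yes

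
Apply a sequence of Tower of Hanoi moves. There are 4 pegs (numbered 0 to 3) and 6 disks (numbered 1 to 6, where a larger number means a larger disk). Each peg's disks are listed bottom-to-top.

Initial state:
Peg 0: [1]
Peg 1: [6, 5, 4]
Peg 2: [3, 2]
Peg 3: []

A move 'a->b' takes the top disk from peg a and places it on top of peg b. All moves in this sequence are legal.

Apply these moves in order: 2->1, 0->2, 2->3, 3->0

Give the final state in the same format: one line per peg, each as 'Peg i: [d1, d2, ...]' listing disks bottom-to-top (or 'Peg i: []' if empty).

Answer: Peg 0: [1]
Peg 1: [6, 5, 4, 2]
Peg 2: [3]
Peg 3: []

Derivation:
After move 1 (2->1):
Peg 0: [1]
Peg 1: [6, 5, 4, 2]
Peg 2: [3]
Peg 3: []

After move 2 (0->2):
Peg 0: []
Peg 1: [6, 5, 4, 2]
Peg 2: [3, 1]
Peg 3: []

After move 3 (2->3):
Peg 0: []
Peg 1: [6, 5, 4, 2]
Peg 2: [3]
Peg 3: [1]

After move 4 (3->0):
Peg 0: [1]
Peg 1: [6, 5, 4, 2]
Peg 2: [3]
Peg 3: []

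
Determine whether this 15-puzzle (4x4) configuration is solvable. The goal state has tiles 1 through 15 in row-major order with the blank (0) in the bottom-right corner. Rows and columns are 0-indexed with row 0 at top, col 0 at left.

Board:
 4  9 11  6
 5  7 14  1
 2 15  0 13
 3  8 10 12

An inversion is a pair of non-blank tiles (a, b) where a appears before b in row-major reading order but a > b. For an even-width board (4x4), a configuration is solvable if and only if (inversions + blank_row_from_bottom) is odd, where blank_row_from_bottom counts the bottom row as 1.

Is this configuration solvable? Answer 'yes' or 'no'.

Answer: no

Derivation:
Inversions: 44
Blank is in row 2 (0-indexed from top), which is row 2 counting from the bottom (bottom = 1).
44 + 2 = 46, which is even, so the puzzle is not solvable.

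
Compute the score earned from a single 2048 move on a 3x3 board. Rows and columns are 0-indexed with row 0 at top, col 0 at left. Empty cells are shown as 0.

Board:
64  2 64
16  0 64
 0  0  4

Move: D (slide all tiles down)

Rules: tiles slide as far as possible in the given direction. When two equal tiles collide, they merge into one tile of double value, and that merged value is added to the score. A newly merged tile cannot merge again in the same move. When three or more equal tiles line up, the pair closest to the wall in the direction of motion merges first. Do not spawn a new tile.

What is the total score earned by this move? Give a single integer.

Slide down:
col 0: [64, 16, 0] -> [0, 64, 16]  score +0 (running 0)
col 1: [2, 0, 0] -> [0, 0, 2]  score +0 (running 0)
col 2: [64, 64, 4] -> [0, 128, 4]  score +128 (running 128)
Board after move:
  0   0   0
 64   0 128
 16   2   4

Answer: 128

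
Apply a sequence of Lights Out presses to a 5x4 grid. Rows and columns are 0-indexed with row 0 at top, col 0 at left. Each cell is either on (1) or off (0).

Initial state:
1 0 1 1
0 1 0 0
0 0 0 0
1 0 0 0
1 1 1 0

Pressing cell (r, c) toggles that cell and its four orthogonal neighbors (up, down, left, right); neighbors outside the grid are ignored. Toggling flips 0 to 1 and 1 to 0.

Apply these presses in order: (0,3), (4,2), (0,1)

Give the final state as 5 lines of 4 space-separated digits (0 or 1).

After press 1 at (0,3):
1 0 0 0
0 1 0 1
0 0 0 0
1 0 0 0
1 1 1 0

After press 2 at (4,2):
1 0 0 0
0 1 0 1
0 0 0 0
1 0 1 0
1 0 0 1

After press 3 at (0,1):
0 1 1 0
0 0 0 1
0 0 0 0
1 0 1 0
1 0 0 1

Answer: 0 1 1 0
0 0 0 1
0 0 0 0
1 0 1 0
1 0 0 1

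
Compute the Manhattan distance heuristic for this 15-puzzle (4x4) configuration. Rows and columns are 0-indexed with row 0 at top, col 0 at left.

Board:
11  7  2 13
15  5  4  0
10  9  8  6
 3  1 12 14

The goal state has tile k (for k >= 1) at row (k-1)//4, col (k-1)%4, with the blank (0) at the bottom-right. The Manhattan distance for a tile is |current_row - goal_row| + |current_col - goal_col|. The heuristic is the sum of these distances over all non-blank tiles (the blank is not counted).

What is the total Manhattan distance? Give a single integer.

Answer: 40

Derivation:
Tile 11: (0,0)->(2,2) = 4
Tile 7: (0,1)->(1,2) = 2
Tile 2: (0,2)->(0,1) = 1
Tile 13: (0,3)->(3,0) = 6
Tile 15: (1,0)->(3,2) = 4
Tile 5: (1,1)->(1,0) = 1
Tile 4: (1,2)->(0,3) = 2
Tile 10: (2,0)->(2,1) = 1
Tile 9: (2,1)->(2,0) = 1
Tile 8: (2,2)->(1,3) = 2
Tile 6: (2,3)->(1,1) = 3
Tile 3: (3,0)->(0,2) = 5
Tile 1: (3,1)->(0,0) = 4
Tile 12: (3,2)->(2,3) = 2
Tile 14: (3,3)->(3,1) = 2
Sum: 4 + 2 + 1 + 6 + 4 + 1 + 2 + 1 + 1 + 2 + 3 + 5 + 4 + 2 + 2 = 40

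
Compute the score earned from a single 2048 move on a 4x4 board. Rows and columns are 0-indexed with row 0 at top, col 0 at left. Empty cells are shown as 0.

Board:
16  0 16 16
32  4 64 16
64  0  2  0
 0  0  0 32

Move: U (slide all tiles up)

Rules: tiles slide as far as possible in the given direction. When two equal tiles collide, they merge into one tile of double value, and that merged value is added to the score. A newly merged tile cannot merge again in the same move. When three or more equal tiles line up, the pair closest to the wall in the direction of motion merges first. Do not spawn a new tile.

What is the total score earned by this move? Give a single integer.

Slide up:
col 0: [16, 32, 64, 0] -> [16, 32, 64, 0]  score +0 (running 0)
col 1: [0, 4, 0, 0] -> [4, 0, 0, 0]  score +0 (running 0)
col 2: [16, 64, 2, 0] -> [16, 64, 2, 0]  score +0 (running 0)
col 3: [16, 16, 0, 32] -> [32, 32, 0, 0]  score +32 (running 32)
Board after move:
16  4 16 32
32  0 64 32
64  0  2  0
 0  0  0  0

Answer: 32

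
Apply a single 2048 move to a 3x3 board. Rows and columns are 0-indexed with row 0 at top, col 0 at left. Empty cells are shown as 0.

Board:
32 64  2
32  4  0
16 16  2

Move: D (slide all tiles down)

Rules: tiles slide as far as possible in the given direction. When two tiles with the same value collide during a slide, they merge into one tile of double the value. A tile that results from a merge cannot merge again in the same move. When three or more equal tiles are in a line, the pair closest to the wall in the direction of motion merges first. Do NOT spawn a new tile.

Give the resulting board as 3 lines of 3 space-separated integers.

Slide down:
col 0: [32, 32, 16] -> [0, 64, 16]
col 1: [64, 4, 16] -> [64, 4, 16]
col 2: [2, 0, 2] -> [0, 0, 4]

Answer:  0 64  0
64  4  0
16 16  4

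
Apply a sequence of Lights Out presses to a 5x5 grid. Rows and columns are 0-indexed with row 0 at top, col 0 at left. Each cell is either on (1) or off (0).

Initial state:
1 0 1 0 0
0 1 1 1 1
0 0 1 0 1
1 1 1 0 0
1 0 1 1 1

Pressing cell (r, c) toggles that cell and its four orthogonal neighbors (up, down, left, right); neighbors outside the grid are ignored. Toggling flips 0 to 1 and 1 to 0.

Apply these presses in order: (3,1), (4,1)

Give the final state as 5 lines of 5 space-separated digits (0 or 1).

After press 1 at (3,1):
1 0 1 0 0
0 1 1 1 1
0 1 1 0 1
0 0 0 0 0
1 1 1 1 1

After press 2 at (4,1):
1 0 1 0 0
0 1 1 1 1
0 1 1 0 1
0 1 0 0 0
0 0 0 1 1

Answer: 1 0 1 0 0
0 1 1 1 1
0 1 1 0 1
0 1 0 0 0
0 0 0 1 1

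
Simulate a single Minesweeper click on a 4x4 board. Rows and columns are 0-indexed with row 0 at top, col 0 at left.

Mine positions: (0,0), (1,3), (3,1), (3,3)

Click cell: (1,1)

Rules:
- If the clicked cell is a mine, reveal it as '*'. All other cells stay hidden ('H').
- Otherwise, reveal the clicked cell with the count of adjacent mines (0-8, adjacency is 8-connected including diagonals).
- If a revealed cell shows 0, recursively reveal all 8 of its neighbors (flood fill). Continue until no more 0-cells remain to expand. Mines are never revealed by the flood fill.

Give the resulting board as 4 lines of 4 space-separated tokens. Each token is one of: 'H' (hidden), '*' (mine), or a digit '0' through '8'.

H H H H
H 1 H H
H H H H
H H H H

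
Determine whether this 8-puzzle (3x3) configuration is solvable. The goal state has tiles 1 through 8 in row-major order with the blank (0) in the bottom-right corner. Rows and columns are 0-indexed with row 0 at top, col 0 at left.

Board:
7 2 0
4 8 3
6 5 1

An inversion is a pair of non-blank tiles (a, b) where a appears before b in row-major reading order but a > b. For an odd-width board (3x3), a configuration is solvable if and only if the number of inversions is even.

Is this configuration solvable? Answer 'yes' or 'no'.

Inversions (pairs i<j in row-major order where tile[i] > tile[j] > 0): 17
17 is odd, so the puzzle is not solvable.

Answer: no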